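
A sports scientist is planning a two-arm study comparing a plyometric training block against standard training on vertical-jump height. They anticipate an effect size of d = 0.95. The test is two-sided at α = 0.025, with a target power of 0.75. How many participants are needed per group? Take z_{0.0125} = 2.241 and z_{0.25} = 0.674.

For two independent groups with equal n: n = 2·((z_{α/2} + z_β) / d)².
z_{α/2} + z_β = 2.241 + 0.674 = 2.915.
n = 2 × (2.915 / 0.95)² = 2 × 3.068² = 2 × 9.42 = 18.8.
Round up to the next whole participant.

n = 19 per group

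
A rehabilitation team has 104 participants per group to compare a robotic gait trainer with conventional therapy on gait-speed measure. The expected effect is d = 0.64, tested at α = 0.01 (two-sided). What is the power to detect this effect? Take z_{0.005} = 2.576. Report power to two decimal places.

power ≈ 0.98

For two equal groups, power = Φ(d·√(n/2) − z_{α/2}).
d·√(n/2) = 0.64 × √(104/2) = 0.64 × 7.211 = 4.615.
z_β = 4.615 − 2.576 = 2.039.
Power = Φ(2.039) = 0.979.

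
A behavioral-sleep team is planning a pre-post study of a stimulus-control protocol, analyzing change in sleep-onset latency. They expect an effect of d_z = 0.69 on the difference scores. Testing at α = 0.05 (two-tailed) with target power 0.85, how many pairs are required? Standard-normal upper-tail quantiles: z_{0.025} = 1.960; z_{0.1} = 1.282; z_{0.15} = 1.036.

n = 19 pairs

For a paired (one-sample on differences) test: n = ((z_{α/2} + z_β) / d)².
z_{α/2} + z_β = 1.960 + 1.036 = 2.996.
n = (2.996 / 0.69)² = 4.342² = 18.85.
Round up.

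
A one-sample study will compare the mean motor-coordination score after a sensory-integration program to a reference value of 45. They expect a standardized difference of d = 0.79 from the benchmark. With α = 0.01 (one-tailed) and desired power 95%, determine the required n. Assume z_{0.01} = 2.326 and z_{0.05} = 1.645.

n = 26

For a one-sample test: n = ((z_{α} + z_β) / d)².
z_{α} + z_β = 2.326 + 1.645 = 3.971.
n = (3.971 / 0.79)² = 5.027² = 25.27.
Round up.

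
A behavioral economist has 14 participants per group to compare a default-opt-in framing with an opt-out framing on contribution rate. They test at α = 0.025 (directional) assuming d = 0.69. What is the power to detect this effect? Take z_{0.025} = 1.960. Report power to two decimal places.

For two equal groups, power = Φ(d·√(n/2) − z_{α}).
d·√(n/2) = 0.69 × √(14/2) = 0.69 × 2.646 = 1.826.
z_β = 1.826 − 1.960 = -0.134.
Power = Φ(-0.134) = 0.447.

power ≈ 0.45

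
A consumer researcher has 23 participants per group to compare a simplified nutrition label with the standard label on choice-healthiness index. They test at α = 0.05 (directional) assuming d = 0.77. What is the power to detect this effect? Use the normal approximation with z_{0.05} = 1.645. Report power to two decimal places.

For two equal groups, power = Φ(d·√(n/2) − z_{α}).
d·√(n/2) = 0.77 × √(23/2) = 0.77 × 3.391 = 2.611.
z_β = 2.611 − 1.645 = 0.966.
Power = Φ(0.966) = 0.833.

power ≈ 0.83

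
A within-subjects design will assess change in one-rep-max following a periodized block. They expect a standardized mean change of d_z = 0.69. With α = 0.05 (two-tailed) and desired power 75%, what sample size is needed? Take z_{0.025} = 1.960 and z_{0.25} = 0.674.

For a paired (one-sample on differences) test: n = ((z_{α/2} + z_β) / d)².
z_{α/2} + z_β = 1.960 + 0.674 = 2.634.
n = (2.634 / 0.69)² = 3.817² = 14.57.
Round up.

n = 15 pairs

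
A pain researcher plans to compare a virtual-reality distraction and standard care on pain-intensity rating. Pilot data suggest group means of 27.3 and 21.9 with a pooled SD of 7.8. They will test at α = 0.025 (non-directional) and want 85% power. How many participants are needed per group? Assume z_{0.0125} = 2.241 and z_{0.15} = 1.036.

Cohen's d = |M₁ − M₂| / SD_pooled = |27.3 − 21.9| / 7.8 = 5.4 / 7.8 = 0.692.
For two independent groups with equal n: n = 2·((z_{α/2} + z_β) / d)².
z_{α/2} + z_β = 2.241 + 1.036 = 3.277.
n = 2 × (3.277 / 0.692)² = 2 × 4.736² = 2 × 22.43 = 44.9.
Round up to the next whole participant.

n = 45 per group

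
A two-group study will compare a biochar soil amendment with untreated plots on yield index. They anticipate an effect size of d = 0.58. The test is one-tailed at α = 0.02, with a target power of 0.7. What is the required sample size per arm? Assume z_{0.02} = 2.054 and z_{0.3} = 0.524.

n = 40 per group

For two independent groups with equal n: n = 2·((z_{α} + z_β) / d)².
z_{α} + z_β = 2.054 + 0.524 = 2.578.
n = 2 × (2.578 / 0.58)² = 2 × 4.445² = 2 × 19.76 = 39.5.
Round up to the next whole participant.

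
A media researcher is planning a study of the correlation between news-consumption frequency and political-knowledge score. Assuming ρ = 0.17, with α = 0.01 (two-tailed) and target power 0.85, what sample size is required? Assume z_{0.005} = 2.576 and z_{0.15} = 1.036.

n = 446

Fisher's z: C = ½·ln((1+r)/(1−r)) = ½·ln(1.4096) = 0.1717.
n = ((z_{α/2} + z_β)/C)² + 3.
(2.576 + 1.036) / 0.1717 = 3.612 / 0.1717 = 21.037.
n = 21.037² + 3 = 442.54 + 3 = 445.5.
Round up.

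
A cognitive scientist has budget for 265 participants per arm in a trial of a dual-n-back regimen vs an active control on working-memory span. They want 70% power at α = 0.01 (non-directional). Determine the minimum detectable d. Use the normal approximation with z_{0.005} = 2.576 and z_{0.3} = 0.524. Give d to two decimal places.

d_min ≈ 0.27

For two independent groups of n = 265 each: d_min = (z_{α/2} + z_β)·√(2/n).
z-sum = 2.576 + 0.524 = 3.100.
d_min = 3.100 × √(2/265) = 3.100 × 0.0869 = 0.269.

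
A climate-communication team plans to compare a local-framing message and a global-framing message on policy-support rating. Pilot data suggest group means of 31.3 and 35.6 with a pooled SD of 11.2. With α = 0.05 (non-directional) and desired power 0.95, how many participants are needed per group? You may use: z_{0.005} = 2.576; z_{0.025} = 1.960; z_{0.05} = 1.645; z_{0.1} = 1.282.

n = 177 per group

Cohen's d = |M₁ − M₂| / SD_pooled = |31.3 − 35.6| / 11.2 = 4.3 / 11.2 = 0.384.
For two independent groups with equal n: n = 2·((z_{α/2} + z_β) / d)².
z_{α/2} + z_β = 1.960 + 1.645 = 3.605.
n = 2 × (3.605 / 0.384)² = 2 × 9.388² = 2 × 88.13 = 176.3.
Round up to the next whole participant.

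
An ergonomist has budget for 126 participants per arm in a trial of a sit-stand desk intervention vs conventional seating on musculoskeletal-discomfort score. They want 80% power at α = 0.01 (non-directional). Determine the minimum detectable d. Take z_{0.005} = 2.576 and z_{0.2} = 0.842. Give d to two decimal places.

d_min ≈ 0.43

For two independent groups of n = 126 each: d_min = (z_{α/2} + z_β)·√(2/n).
z-sum = 2.576 + 0.842 = 3.418.
d_min = 3.418 × √(2/126) = 3.418 × 0.1260 = 0.431.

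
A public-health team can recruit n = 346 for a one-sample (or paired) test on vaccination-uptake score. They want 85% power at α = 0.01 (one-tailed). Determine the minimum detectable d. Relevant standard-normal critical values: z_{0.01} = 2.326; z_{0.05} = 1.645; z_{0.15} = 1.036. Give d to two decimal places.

For a single sample (or paired design) of n = 346: d_min = (z_{α} + z_β)/√n.
z-sum = 2.326 + 1.036 = 3.362.
d_min = 3.362 / √346 = 3.362 / 18.601 = 0.181.

d_min ≈ 0.18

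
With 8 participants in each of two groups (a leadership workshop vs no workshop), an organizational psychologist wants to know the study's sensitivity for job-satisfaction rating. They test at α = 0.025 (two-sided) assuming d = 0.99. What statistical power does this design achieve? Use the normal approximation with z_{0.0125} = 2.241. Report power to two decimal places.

power ≈ 0.40

For two equal groups, power = Φ(d·√(n/2) − z_{α/2}).
d·√(n/2) = 0.99 × √(8/2) = 0.99 × 2.000 = 1.980.
z_β = 1.980 − 2.241 = -0.261.
Power = Φ(-0.261) = 0.397.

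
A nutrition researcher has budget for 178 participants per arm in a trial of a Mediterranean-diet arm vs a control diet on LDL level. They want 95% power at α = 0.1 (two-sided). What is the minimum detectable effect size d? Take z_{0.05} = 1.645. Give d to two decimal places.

d_min ≈ 0.35

For two independent groups of n = 178 each: d_min = (z_{α/2} + z_β)·√(2/n).
z-sum = 1.645 + 1.645 = 3.290.
d_min = 3.290 × √(2/178) = 3.290 × 0.1060 = 0.349.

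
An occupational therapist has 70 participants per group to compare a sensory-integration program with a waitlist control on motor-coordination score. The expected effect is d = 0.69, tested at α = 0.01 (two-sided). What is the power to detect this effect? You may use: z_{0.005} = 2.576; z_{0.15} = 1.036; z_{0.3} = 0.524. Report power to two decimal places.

power ≈ 0.93

For two equal groups, power = Φ(d·√(n/2) − z_{α/2}).
d·√(n/2) = 0.69 × √(70/2) = 0.69 × 5.916 = 4.082.
z_β = 4.082 − 2.576 = 1.506.
Power = Φ(1.506) = 0.934.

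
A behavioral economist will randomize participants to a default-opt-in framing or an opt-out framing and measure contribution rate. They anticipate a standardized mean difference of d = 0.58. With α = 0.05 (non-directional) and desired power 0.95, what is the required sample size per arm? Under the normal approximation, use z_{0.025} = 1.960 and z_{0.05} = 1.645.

n = 78 per group

For two independent groups with equal n: n = 2·((z_{α/2} + z_β) / d)².
z_{α/2} + z_β = 1.960 + 1.645 = 3.605.
n = 2 × (3.605 / 0.58)² = 2 × 6.216² = 2 × 38.63 = 77.3.
Round up to the next whole participant.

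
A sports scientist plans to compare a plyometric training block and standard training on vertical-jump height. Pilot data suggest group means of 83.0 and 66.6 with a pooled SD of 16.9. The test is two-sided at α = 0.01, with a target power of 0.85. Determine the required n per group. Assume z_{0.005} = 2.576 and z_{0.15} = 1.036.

n = 28 per group

Cohen's d = |M₁ − M₂| / SD_pooled = |83.0 − 66.6| / 16.9 = 16.4 / 16.9 = 0.970.
For two independent groups with equal n: n = 2·((z_{α/2} + z_β) / d)².
z_{α/2} + z_β = 2.576 + 1.036 = 3.612.
n = 2 × (3.612 / 0.970)² = 2 × 3.724² = 2 × 13.87 = 27.7.
Round up to the next whole participant.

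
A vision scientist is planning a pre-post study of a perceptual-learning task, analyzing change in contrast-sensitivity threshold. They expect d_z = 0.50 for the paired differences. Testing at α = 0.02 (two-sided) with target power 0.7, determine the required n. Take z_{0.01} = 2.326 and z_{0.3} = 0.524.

For a paired (one-sample on differences) test: n = ((z_{α/2} + z_β) / d)².
z_{α/2} + z_β = 2.326 + 0.524 = 2.850.
n = (2.850 / 0.50)² = 5.700² = 32.49.
Round up.

n = 33 pairs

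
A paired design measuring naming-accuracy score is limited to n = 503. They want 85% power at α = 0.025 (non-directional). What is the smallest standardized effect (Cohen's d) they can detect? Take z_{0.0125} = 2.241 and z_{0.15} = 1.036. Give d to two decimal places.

For a single sample (or paired design) of n = 503: d_min = (z_{α/2} + z_β)/√n.
z-sum = 2.241 + 1.036 = 3.277.
d_min = 3.277 / √503 = 3.277 / 22.428 = 0.146.

d_min ≈ 0.15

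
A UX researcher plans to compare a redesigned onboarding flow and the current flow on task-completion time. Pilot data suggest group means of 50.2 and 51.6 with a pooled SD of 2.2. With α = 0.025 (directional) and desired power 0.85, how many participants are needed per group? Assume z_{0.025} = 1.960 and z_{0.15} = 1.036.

Cohen's d = |M₁ − M₂| / SD_pooled = |50.2 − 51.6| / 2.2 = 1.4 / 2.2 = 0.636.
For two independent groups with equal n: n = 2·((z_{α} + z_β) / d)².
z_{α} + z_β = 1.960 + 1.036 = 2.996.
n = 2 × (2.996 / 0.636)² = 2 × 4.711² = 2 × 22.19 = 44.4.
Round up to the next whole participant.

n = 45 per group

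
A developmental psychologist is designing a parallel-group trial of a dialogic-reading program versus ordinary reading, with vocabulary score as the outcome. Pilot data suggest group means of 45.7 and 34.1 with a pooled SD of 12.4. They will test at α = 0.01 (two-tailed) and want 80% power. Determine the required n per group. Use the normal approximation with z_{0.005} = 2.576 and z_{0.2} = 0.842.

Cohen's d = |M₁ − M₂| / SD_pooled = |45.7 − 34.1| / 12.4 = 11.6 / 12.4 = 0.935.
For two independent groups with equal n: n = 2·((z_{α/2} + z_β) / d)².
z_{α/2} + z_β = 2.576 + 0.842 = 3.418.
n = 2 × (3.418 / 0.935)² = 2 × 3.656² = 2 × 13.36 = 26.7.
Round up to the next whole participant.

n = 27 per group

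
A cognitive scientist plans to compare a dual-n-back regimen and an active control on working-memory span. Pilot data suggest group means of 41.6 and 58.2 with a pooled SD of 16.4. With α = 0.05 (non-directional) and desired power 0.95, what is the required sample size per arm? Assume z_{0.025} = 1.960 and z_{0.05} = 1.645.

n = 26 per group

Cohen's d = |M₁ − M₂| / SD_pooled = |41.6 − 58.2| / 16.4 = 16.6 / 16.4 = 1.012.
For two independent groups with equal n: n = 2·((z_{α/2} + z_β) / d)².
z_{α/2} + z_β = 1.960 + 1.645 = 3.605.
n = 2 × (3.605 / 1.012)² = 2 × 3.562² = 2 × 12.69 = 25.4.
Round up to the next whole participant.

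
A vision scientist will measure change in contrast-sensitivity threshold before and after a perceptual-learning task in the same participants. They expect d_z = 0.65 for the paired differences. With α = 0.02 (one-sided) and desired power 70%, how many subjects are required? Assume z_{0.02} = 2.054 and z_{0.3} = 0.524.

For a paired (one-sample on differences) test: n = ((z_{α} + z_β) / d)².
z_{α} + z_β = 2.054 + 0.524 = 2.578.
n = (2.578 / 0.65)² = 3.966² = 15.73.
Round up.

n = 16 pairs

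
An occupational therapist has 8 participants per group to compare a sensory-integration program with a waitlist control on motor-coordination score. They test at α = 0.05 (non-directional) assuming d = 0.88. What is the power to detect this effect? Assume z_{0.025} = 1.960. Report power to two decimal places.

For two equal groups, power = Φ(d·√(n/2) − z_{α/2}).
d·√(n/2) = 0.88 × √(8/2) = 0.88 × 2.000 = 1.760.
z_β = 1.760 − 1.960 = -0.200.
Power = Φ(-0.200) = 0.421.

power ≈ 0.42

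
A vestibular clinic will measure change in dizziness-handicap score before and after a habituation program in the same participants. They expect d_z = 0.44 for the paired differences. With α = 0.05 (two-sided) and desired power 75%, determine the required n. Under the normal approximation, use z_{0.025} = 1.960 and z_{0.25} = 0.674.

For a paired (one-sample on differences) test: n = ((z_{α/2} + z_β) / d)².
z_{α/2} + z_β = 1.960 + 0.674 = 2.634.
n = (2.634 / 0.44)² = 5.986² = 35.84.
Round up.

n = 36 pairs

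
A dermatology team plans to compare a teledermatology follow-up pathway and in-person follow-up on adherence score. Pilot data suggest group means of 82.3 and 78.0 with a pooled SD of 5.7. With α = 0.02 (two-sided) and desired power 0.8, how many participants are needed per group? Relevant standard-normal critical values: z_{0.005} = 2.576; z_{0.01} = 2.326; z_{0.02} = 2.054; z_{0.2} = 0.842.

n = 36 per group

Cohen's d = |M₁ − M₂| / SD_pooled = |82.3 − 78.0| / 5.7 = 4.3 / 5.7 = 0.754.
For two independent groups with equal n: n = 2·((z_{α/2} + z_β) / d)².
z_{α/2} + z_β = 2.326 + 0.842 = 3.168.
n = 2 × (3.168 / 0.754)² = 2 × 4.202² = 2 × 17.65 = 35.3.
Round up to the next whole participant.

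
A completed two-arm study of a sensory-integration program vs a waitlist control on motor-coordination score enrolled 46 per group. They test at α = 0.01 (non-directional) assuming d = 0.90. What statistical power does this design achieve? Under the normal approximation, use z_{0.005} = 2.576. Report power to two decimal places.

For two equal groups, power = Φ(d·√(n/2) − z_{α/2}).
d·√(n/2) = 0.90 × √(46/2) = 0.90 × 4.796 = 4.316.
z_β = 4.316 − 2.576 = 1.740.
Power = Φ(1.740) = 0.959.

power ≈ 0.96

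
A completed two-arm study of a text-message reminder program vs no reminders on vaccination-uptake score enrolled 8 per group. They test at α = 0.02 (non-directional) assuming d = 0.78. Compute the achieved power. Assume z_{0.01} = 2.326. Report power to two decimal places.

power ≈ 0.22

For two equal groups, power = Φ(d·√(n/2) − z_{α/2}).
d·√(n/2) = 0.78 × √(8/2) = 0.78 × 2.000 = 1.560.
z_β = 1.560 − 2.326 = -0.766.
Power = Φ(-0.766) = 0.222.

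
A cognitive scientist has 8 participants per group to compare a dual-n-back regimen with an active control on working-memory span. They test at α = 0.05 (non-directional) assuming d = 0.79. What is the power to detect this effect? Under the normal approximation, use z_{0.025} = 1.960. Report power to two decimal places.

For two equal groups, power = Φ(d·√(n/2) − z_{α/2}).
d·√(n/2) = 0.79 × √(8/2) = 0.79 × 2.000 = 1.580.
z_β = 1.580 − 1.960 = -0.380.
Power = Φ(-0.380) = 0.352.

power ≈ 0.35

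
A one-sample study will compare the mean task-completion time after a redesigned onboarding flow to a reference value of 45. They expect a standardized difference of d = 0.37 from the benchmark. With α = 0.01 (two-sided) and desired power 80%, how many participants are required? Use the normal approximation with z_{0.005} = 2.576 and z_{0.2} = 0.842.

n = 86

For a one-sample test: n = ((z_{α/2} + z_β) / d)².
z_{α/2} + z_β = 2.576 + 0.842 = 3.418.
n = (3.418 / 0.37)² = 9.238² = 85.34.
Round up.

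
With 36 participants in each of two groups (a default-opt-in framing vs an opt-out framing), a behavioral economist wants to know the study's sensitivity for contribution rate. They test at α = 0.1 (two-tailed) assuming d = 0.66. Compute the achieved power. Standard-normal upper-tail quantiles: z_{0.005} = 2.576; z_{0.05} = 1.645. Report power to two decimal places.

For two equal groups, power = Φ(d·√(n/2) − z_{α/2}).
d·√(n/2) = 0.66 × √(36/2) = 0.66 × 4.243 = 2.800.
z_β = 2.800 − 1.645 = 1.155.
Power = Φ(1.155) = 0.876.

power ≈ 0.88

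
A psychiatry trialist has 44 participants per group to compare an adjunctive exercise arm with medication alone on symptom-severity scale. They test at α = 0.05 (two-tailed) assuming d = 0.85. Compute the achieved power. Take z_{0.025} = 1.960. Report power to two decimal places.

For two equal groups, power = Φ(d·√(n/2) − z_{α/2}).
d·√(n/2) = 0.85 × √(44/2) = 0.85 × 4.690 = 3.987.
z_β = 3.987 − 1.960 = 2.027.
Power = Φ(2.027) = 0.979.

power ≈ 0.98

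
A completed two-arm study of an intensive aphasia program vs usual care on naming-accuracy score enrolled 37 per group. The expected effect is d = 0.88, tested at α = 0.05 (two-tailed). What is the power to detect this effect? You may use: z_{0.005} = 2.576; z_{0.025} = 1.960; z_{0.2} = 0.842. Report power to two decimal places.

power ≈ 0.97

For two equal groups, power = Φ(d·√(n/2) − z_{α/2}).
d·√(n/2) = 0.88 × √(37/2) = 0.88 × 4.301 = 3.785.
z_β = 3.785 − 1.960 = 1.825.
Power = Φ(1.825) = 0.966.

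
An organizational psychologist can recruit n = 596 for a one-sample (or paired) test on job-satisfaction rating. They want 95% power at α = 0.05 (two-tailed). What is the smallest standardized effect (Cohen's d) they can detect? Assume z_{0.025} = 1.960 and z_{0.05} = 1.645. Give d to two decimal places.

d_min ≈ 0.15

For a single sample (or paired design) of n = 596: d_min = (z_{α/2} + z_β)/√n.
z-sum = 1.960 + 1.645 = 3.605.
d_min = 3.605 / √596 = 3.605 / 24.413 = 0.148.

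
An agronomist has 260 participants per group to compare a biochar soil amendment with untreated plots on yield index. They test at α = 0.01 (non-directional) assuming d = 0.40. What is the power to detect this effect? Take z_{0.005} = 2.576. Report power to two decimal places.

For two equal groups, power = Φ(d·√(n/2) − z_{α/2}).
d·√(n/2) = 0.40 × √(260/2) = 0.40 × 11.402 = 4.561.
z_β = 4.561 − 2.576 = 1.985.
Power = Φ(1.985) = 0.976.

power ≈ 0.98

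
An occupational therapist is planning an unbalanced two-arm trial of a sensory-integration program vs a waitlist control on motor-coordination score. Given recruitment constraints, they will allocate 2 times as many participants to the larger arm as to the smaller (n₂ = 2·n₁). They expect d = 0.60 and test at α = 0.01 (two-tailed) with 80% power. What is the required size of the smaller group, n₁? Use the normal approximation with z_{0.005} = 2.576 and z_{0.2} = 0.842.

n₁ = 49

With allocation ratio k = n₂/n₁ = 2, Var(x̄₁−x̄₂) = σ²(1/n₁ + 1/(k·n₁)) = σ²·(k+1)/(k·n₁).
So n₁ = (1 + 1/k)·((z_{α/2} + z_β)/d)² = 1.500 × (3.418/0.60)².
n₁ = 1.500 × 32.45 = 48.7.
Round up: n₁ = 49, giving n₂ = 2 × 49 = 98.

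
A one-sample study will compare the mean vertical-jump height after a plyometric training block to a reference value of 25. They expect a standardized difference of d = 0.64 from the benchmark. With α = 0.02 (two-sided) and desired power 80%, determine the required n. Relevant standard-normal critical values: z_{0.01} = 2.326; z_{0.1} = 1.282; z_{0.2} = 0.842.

For a one-sample test: n = ((z_{α/2} + z_β) / d)².
z_{α/2} + z_β = 2.326 + 0.842 = 3.168.
n = (3.168 / 0.64)² = 4.950² = 24.50.
Round up.

n = 25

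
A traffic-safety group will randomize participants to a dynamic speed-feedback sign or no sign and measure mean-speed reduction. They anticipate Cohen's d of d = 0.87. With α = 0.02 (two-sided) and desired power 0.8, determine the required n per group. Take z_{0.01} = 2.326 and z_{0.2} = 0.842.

For two independent groups with equal n: n = 2·((z_{α/2} + z_β) / d)².
z_{α/2} + z_β = 2.326 + 0.842 = 3.168.
n = 2 × (3.168 / 0.87)² = 2 × 3.641² = 2 × 13.26 = 26.5.
Round up to the next whole participant.

n = 27 per group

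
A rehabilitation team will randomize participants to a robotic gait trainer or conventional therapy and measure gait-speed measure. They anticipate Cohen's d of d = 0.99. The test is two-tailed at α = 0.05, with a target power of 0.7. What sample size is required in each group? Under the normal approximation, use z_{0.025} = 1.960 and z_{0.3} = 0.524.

For two independent groups with equal n: n = 2·((z_{α/2} + z_β) / d)².
z_{α/2} + z_β = 1.960 + 0.524 = 2.484.
n = 2 × (2.484 / 0.99)² = 2 × 2.509² = 2 × 6.30 = 12.6.
Round up to the next whole participant.

n = 13 per group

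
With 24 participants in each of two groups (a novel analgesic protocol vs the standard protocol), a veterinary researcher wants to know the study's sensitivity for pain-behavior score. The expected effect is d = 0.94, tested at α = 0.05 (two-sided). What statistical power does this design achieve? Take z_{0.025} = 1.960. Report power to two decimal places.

For two equal groups, power = Φ(d·√(n/2) − z_{α/2}).
d·√(n/2) = 0.94 × √(24/2) = 0.94 × 3.464 = 3.256.
z_β = 3.256 − 1.960 = 1.296.
Power = Φ(1.296) = 0.903.

power ≈ 0.90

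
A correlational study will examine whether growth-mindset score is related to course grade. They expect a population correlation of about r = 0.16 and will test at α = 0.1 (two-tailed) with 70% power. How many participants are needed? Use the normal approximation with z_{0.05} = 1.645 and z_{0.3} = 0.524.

Fisher's z: C = ½·ln((1+r)/(1−r)) = ½·ln(1.3810) = 0.1614.
n = ((z_{α/2} + z_β)/C)² + 3.
(1.645 + 0.524) / 0.1614 = 2.169 / 0.1614 = 13.439.
n = 13.439² + 3 = 180.60 + 3 = 183.6.
Round up.

n = 184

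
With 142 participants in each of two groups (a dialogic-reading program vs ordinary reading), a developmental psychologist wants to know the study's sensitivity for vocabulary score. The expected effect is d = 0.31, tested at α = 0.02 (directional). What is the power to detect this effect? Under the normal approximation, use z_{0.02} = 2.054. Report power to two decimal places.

For two equal groups, power = Φ(d·√(n/2) − z_{α}).
d·√(n/2) = 0.31 × √(142/2) = 0.31 × 8.426 = 2.612.
z_β = 2.612 − 2.054 = 0.558.
Power = Φ(0.558) = 0.712.

power ≈ 0.71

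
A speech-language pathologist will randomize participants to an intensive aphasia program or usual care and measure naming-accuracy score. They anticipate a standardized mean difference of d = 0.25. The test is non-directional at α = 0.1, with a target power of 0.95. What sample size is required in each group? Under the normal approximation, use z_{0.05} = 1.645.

For two independent groups with equal n: n = 2·((z_{α/2} + z_β) / d)².
z_{α/2} + z_β = 1.645 + 1.645 = 3.290.
n = 2 × (3.290 / 0.25)² = 2 × 13.160² = 2 × 173.19 = 346.4.
Round up to the next whole participant.

n = 347 per group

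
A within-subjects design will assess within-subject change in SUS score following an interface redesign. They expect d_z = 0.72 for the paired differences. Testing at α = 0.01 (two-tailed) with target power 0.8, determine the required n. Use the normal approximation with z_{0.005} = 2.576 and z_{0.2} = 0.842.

n = 23 pairs

For a paired (one-sample on differences) test: n = ((z_{α/2} + z_β) / d)².
z_{α/2} + z_β = 2.576 + 0.842 = 3.418.
n = (3.418 / 0.72)² = 4.747² = 22.54.
Round up.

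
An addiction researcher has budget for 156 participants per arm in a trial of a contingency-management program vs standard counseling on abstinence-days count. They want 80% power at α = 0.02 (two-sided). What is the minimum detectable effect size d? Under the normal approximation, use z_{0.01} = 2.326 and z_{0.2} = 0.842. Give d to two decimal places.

d_min ≈ 0.36

For two independent groups of n = 156 each: d_min = (z_{α/2} + z_β)·√(2/n).
z-sum = 2.326 + 0.842 = 3.168.
d_min = 3.168 × √(2/156) = 3.168 × 0.1132 = 0.359.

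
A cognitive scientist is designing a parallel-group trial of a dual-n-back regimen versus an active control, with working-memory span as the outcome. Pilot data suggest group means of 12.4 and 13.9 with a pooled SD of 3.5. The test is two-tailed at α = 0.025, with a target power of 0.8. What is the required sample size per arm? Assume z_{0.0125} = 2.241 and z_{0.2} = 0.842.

n = 104 per group

Cohen's d = |M₁ − M₂| / SD_pooled = |12.4 − 13.9| / 3.5 = 1.5 / 3.5 = 0.429.
For two independent groups with equal n: n = 2·((z_{α/2} + z_β) / d)².
z_{α/2} + z_β = 2.241 + 0.842 = 3.083.
n = 2 × (3.083 / 0.429)² = 2 × 7.186² = 2 × 51.65 = 103.3.
Round up to the next whole participant.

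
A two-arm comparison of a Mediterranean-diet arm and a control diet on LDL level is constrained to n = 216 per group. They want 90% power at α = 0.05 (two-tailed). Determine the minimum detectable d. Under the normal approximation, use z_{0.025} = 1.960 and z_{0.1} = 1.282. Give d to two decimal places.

For two independent groups of n = 216 each: d_min = (z_{α/2} + z_β)·√(2/n).
z-sum = 1.960 + 1.282 = 3.242.
d_min = 3.242 × √(2/216) = 3.242 × 0.0962 = 0.312.

d_min ≈ 0.31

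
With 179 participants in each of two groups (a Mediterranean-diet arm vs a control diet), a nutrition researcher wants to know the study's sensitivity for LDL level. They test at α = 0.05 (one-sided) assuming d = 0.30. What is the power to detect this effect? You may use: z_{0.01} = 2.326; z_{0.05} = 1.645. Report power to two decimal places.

power ≈ 0.88

For two equal groups, power = Φ(d·√(n/2) − z_{α}).
d·√(n/2) = 0.30 × √(179/2) = 0.30 × 9.460 = 2.838.
z_β = 2.838 − 1.645 = 1.193.
Power = Φ(1.193) = 0.884.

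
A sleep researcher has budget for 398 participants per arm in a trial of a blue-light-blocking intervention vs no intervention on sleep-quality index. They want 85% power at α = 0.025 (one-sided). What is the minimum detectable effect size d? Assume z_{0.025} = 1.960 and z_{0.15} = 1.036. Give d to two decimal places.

For two independent groups of n = 398 each: d_min = (z_{α} + z_β)·√(2/n).
z-sum = 1.960 + 1.036 = 2.996.
d_min = 2.996 × √(2/398) = 2.996 × 0.0709 = 0.212.

d_min ≈ 0.21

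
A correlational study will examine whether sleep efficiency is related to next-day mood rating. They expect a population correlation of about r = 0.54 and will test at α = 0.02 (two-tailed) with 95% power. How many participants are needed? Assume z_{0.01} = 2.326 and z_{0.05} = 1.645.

n = 47

Fisher's z: C = ½·ln((1+r)/(1−r)) = ½·ln(3.3478) = 0.6042.
n = ((z_{α/2} + z_β)/C)² + 3.
(2.326 + 1.645) / 0.6042 = 3.971 / 0.6042 = 6.572.
n = 6.572² + 3 = 43.20 + 3 = 46.2.
Round up.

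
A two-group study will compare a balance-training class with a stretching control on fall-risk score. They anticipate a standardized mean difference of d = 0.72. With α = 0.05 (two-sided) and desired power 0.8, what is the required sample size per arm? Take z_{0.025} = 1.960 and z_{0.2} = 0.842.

n = 31 per group

For two independent groups with equal n: n = 2·((z_{α/2} + z_β) / d)².
z_{α/2} + z_β = 1.960 + 0.842 = 2.802.
n = 2 × (2.802 / 0.72)² = 2 × 3.892² = 2 × 15.15 = 30.3.
Round up to the next whole participant.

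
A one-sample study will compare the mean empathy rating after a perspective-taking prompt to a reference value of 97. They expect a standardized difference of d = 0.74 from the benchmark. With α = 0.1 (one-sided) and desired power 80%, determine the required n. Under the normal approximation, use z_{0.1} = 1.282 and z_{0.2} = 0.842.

n = 9

For a one-sample test: n = ((z_{α} + z_β) / d)².
z_{α} + z_β = 1.282 + 0.842 = 2.124.
n = (2.124 / 0.74)² = 2.870² = 8.24.
Round up.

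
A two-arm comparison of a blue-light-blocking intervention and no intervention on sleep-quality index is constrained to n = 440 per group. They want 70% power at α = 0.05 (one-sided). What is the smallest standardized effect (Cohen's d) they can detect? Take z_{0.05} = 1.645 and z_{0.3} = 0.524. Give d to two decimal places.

For two independent groups of n = 440 each: d_min = (z_{α} + z_β)·√(2/n).
z-sum = 1.645 + 0.524 = 2.169.
d_min = 2.169 × √(2/440) = 2.169 × 0.0674 = 0.146.

d_min ≈ 0.15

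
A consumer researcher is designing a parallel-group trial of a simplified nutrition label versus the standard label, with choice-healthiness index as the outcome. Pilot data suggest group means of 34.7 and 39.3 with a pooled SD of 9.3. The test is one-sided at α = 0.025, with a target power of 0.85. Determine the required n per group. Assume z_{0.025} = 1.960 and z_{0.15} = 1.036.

Cohen's d = |M₁ − M₂| / SD_pooled = |34.7 − 39.3| / 9.3 = 4.6 / 9.3 = 0.495.
For two independent groups with equal n: n = 2·((z_{α} + z_β) / d)².
z_{α} + z_β = 1.960 + 1.036 = 2.996.
n = 2 × (2.996 / 0.495)² = 2 × 6.053² = 2 × 36.63 = 73.3.
Round up to the next whole participant.

n = 74 per group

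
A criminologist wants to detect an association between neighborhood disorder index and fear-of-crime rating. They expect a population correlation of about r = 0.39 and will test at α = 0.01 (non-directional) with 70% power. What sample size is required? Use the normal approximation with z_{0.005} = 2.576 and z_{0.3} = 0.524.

n = 60

Fisher's z: C = ½·ln((1+r)/(1−r)) = ½·ln(2.2787) = 0.4118.
n = ((z_{α/2} + z_β)/C)² + 3.
(2.576 + 0.524) / 0.4118 = 3.100 / 0.4118 = 7.528.
n = 7.528² + 3 = 56.67 + 3 = 59.7.
Round up.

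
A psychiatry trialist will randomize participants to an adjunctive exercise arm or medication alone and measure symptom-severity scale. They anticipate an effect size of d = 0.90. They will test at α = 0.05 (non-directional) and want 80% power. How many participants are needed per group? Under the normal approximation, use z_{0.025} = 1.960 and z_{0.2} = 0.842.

n = 20 per group

For two independent groups with equal n: n = 2·((z_{α/2} + z_β) / d)².
z_{α/2} + z_β = 1.960 + 0.842 = 2.802.
n = 2 × (2.802 / 0.90)² = 2 × 3.113² = 2 × 9.69 = 19.4.
Round up to the next whole participant.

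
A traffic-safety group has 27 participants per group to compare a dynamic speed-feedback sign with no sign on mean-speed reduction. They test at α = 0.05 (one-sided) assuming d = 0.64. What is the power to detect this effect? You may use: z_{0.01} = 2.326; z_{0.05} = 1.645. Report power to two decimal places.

For two equal groups, power = Φ(d·√(n/2) − z_{α}).
d·√(n/2) = 0.64 × √(27/2) = 0.64 × 3.674 = 2.352.
z_β = 2.352 − 1.645 = 0.707.
Power = Φ(0.707) = 0.760.

power ≈ 0.76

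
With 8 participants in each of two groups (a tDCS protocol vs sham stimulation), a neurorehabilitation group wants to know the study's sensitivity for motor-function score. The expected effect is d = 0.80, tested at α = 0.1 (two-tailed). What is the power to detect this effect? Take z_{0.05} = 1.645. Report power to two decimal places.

For two equal groups, power = Φ(d·√(n/2) − z_{α/2}).
d·√(n/2) = 0.80 × √(8/2) = 0.80 × 2.000 = 1.600.
z_β = 1.600 − 1.645 = -0.045.
Power = Φ(-0.045) = 0.482.

power ≈ 0.48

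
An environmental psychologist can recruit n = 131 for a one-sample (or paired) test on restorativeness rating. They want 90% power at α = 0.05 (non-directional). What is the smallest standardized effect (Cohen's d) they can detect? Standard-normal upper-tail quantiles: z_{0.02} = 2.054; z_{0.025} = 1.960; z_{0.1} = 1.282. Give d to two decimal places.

d_min ≈ 0.28

For a single sample (or paired design) of n = 131: d_min = (z_{α/2} + z_β)/√n.
z-sum = 1.960 + 1.282 = 3.242.
d_min = 3.242 / √131 = 3.242 / 11.446 = 0.283.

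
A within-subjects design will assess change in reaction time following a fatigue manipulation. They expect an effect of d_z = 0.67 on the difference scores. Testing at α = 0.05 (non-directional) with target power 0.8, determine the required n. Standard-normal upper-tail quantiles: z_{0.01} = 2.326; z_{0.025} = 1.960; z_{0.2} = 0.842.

For a paired (one-sample on differences) test: n = ((z_{α/2} + z_β) / d)².
z_{α/2} + z_β = 1.960 + 0.842 = 2.802.
n = (2.802 / 0.67)² = 4.182² = 17.49.
Round up.

n = 18 pairs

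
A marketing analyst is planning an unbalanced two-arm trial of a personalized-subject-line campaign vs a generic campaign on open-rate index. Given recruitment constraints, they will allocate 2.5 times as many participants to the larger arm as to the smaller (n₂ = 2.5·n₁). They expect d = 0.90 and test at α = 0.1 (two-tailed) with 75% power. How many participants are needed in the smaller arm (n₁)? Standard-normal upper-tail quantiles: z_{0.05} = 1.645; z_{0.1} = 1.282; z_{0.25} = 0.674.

With allocation ratio k = n₂/n₁ = 2.5, Var(x̄₁−x̄₂) = σ²(1/n₁ + 1/(k·n₁)) = σ²·(k+1)/(k·n₁).
So n₁ = (1 + 1/k)·((z_{α/2} + z_β)/d)² = 1.400 × (2.319/0.90)².
n₁ = 1.400 × 6.64 = 9.3.
Round up: n₁ = 10, giving n₂ = 2.5 × 10 = 25.

n₁ = 10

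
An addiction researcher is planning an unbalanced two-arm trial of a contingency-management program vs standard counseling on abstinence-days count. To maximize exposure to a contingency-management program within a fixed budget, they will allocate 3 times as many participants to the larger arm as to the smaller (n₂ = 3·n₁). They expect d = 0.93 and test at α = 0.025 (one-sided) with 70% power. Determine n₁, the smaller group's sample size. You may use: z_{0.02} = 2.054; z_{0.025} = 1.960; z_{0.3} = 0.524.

n₁ = 10

With allocation ratio k = n₂/n₁ = 3, Var(x̄₁−x̄₂) = σ²(1/n₁ + 1/(k·n₁)) = σ²·(k+1)/(k·n₁).
So n₁ = (1 + 1/k)·((z_{α} + z_β)/d)² = 1.333 × (2.484/0.93)².
n₁ = 1.333 × 7.13 = 9.5.
Round up: n₁ = 10, giving n₂ = 3 × 10 = 30.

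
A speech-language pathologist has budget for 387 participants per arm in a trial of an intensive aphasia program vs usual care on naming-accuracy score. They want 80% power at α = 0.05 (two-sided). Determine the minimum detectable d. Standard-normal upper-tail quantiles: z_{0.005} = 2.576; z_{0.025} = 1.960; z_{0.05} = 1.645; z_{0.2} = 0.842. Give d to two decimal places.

d_min ≈ 0.20

For two independent groups of n = 387 each: d_min = (z_{α/2} + z_β)·√(2/n).
z-sum = 1.960 + 0.842 = 2.802.
d_min = 2.802 × √(2/387) = 2.802 × 0.0719 = 0.201.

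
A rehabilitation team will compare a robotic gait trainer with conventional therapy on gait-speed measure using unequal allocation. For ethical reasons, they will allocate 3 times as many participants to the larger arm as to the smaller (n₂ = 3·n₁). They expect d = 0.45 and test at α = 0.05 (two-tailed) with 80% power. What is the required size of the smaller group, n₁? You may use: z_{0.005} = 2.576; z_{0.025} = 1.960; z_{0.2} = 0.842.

With allocation ratio k = n₂/n₁ = 3, Var(x̄₁−x̄₂) = σ²(1/n₁ + 1/(k·n₁)) = σ²·(k+1)/(k·n₁).
So n₁ = (1 + 1/k)·((z_{α/2} + z_β)/d)² = 1.333 × (2.802/0.45)².
n₁ = 1.333 × 38.77 = 51.7.
Round up: n₁ = 52, giving n₂ = 3 × 52 = 156.

n₁ = 52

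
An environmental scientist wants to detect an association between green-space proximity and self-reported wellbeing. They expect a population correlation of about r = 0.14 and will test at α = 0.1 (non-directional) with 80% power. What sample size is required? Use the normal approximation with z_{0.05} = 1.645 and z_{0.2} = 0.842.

n = 315

Fisher's z: C = ½·ln((1+r)/(1−r)) = ½·ln(1.3256) = 0.1409.
n = ((z_{α/2} + z_β)/C)² + 3.
(1.645 + 0.842) / 0.1409 = 2.487 / 0.1409 = 17.651.
n = 17.651² + 3 = 311.55 + 3 = 314.6.
Round up.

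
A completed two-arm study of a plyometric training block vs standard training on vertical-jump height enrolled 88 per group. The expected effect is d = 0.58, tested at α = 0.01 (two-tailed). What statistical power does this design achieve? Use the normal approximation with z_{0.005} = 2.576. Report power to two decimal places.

power ≈ 0.90

For two equal groups, power = Φ(d·√(n/2) − z_{α/2}).
d·√(n/2) = 0.58 × √(88/2) = 0.58 × 6.633 = 3.847.
z_β = 3.847 − 2.576 = 1.271.
Power = Φ(1.271) = 0.898.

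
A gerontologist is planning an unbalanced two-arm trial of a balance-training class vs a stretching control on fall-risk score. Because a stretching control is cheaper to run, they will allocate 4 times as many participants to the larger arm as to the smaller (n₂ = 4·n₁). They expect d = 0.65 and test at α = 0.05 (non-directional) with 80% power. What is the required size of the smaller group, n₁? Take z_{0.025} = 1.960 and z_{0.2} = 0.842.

n₁ = 24

With allocation ratio k = n₂/n₁ = 4, Var(x̄₁−x̄₂) = σ²(1/n₁ + 1/(k·n₁)) = σ²·(k+1)/(k·n₁).
So n₁ = (1 + 1/k)·((z_{α/2} + z_β)/d)² = 1.250 × (2.802/0.65)².
n₁ = 1.250 × 18.58 = 23.2.
Round up: n₁ = 24, giving n₂ = 4 × 24 = 96.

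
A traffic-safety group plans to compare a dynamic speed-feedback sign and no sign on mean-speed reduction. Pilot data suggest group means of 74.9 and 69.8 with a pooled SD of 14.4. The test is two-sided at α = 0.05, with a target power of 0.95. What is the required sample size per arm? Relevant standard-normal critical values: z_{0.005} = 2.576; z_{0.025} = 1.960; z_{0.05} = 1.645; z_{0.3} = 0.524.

Cohen's d = |M₁ − M₂| / SD_pooled = |74.9 − 69.8| / 14.4 = 5.1 / 14.4 = 0.354.
For two independent groups with equal n: n = 2·((z_{α/2} + z_β) / d)².
z_{α/2} + z_β = 1.960 + 1.645 = 3.605.
n = 2 × (3.605 / 0.354)² = 2 × 10.184² = 2 × 103.71 = 207.4.
Round up to the next whole participant.

n = 208 per group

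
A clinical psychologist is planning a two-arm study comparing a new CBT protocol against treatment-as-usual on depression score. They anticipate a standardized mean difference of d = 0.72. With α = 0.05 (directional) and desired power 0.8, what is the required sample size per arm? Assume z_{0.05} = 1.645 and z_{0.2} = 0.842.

For two independent groups with equal n: n = 2·((z_{α} + z_β) / d)².
z_{α} + z_β = 1.645 + 0.842 = 2.487.
n = 2 × (2.487 / 0.72)² = 2 × 3.454² = 2 × 11.93 = 23.9.
Round up to the next whole participant.

n = 24 per group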